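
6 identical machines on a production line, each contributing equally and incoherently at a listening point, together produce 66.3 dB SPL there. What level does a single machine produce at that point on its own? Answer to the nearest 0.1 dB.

6 equal incoherent sources add 10·log₁₀(6) = 7.78 dB over one source.
L_one = 66.3 − 7.78 = 58.5 dB SPL.

58.5 dB SPL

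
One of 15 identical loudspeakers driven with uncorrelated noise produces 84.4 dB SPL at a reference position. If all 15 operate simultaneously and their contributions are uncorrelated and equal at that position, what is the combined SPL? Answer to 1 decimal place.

96.2 dB SPL

15 equal incoherent sources raise the level by 10·log₁₀(15) = 11.76 dB.
L_total = 84.4 + 11.76 = 96.2 dB SPL.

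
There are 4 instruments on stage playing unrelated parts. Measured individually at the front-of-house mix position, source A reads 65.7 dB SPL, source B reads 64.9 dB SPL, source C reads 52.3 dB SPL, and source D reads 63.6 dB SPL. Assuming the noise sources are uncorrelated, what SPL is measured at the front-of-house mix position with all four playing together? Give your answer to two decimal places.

Incoherent sources sum as intensities:
L_total = 10·log₁₀(10^(65.7/10) + 10^(64.9/10) + 10^(52.3/10) + 10^(63.6/10)) = 10·log₁₀(9266000) = 69.67 dB SPL.

69.67 dB SPL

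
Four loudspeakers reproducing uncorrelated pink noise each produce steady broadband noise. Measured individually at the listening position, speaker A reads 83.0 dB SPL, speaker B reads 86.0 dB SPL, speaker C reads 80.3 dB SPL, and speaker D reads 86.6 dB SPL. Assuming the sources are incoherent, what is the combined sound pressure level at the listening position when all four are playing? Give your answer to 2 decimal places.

Add the sources as powers (linear), then convert back to dB:
L_total = 10·log₁₀(10^(83.0/10) + 10^(86.0/10) + 10^(80.3/10) + 10^(86.6/10)) = 10·log₁₀(1162000000) = 90.65 dB SPL.

90.65 dB SPL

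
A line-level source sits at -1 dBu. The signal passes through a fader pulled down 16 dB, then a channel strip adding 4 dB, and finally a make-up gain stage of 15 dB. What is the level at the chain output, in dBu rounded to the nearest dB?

+2 dBu

In dB, series stages simply add:
-1 − 16 + 4 + 15 = +2 dBu.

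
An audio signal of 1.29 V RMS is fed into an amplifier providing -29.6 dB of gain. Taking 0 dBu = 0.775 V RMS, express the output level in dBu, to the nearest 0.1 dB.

-25.2 dBu

Input level: 20·log₁₀(1.29/0.775) = 4.43 dBu.
Output: 4.43 − 29.6 = -25.2 dBu.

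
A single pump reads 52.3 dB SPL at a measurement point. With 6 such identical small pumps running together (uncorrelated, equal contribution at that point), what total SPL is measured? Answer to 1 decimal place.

60.1 dB SPL

6 equal incoherent sources raise the level by 10·log₁₀(6) = 7.78 dB.
L_total = 52.3 + 7.78 = 60.1 dB SPL.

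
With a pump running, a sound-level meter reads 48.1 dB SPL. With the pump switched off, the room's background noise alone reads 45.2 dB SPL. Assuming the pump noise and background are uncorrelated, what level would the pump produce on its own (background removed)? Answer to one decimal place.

45.0 dB SPL

Subtract intensities: L_src = 10·log₁₀(10^(L_total/10) − 10^(L_bg/10)).
L_src = 10·log₁₀(10^(48.1/10) − 10^(45.2/10)) = 10·log₁₀(31450) = 45.0 dB SPL.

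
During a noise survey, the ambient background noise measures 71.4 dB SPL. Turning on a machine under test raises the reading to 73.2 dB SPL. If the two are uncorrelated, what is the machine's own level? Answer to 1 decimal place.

68.5 dB SPL

Background correction is a power subtraction:
L_src = 10·log₁₀(10^(73.2/10) − 10^(71.4/10)) = 10·log₁₀(7089000) = 68.5 dB SPL.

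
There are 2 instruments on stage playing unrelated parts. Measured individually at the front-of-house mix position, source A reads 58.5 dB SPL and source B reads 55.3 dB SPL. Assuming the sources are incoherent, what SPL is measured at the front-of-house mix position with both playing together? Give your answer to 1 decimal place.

Incoherent sources sum as intensities:
L_total = 10·log₁₀(10^(58.5/10) + 10^(55.3/10)) = 10·log₁₀(1047000) = 60.2 dB SPL.

60.2 dB SPL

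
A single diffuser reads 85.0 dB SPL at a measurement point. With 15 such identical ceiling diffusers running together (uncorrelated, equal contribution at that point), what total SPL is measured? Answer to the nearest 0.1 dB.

96.8 dB SPL

15 equal incoherent sources raise the level by 10·log₁₀(15) = 11.76 dB.
L_total = 85.0 + 11.76 = 96.8 dB SPL.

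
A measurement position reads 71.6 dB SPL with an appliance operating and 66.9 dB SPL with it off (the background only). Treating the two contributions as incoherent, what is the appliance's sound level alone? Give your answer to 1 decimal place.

69.8 dB SPL

Background correction is a power subtraction:
L_src = 10·log₁₀(10^(71.6/10) − 10^(66.9/10)) = 10·log₁₀(9557000) = 69.8 dB SPL.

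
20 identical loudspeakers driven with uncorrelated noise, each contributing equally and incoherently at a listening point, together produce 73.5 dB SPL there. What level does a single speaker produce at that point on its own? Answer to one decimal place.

20 equal incoherent sources add 10·log₁₀(20) = 13.01 dB over one source.
L_one = 73.5 − 13.01 = 60.5 dB SPL.

60.5 dB SPL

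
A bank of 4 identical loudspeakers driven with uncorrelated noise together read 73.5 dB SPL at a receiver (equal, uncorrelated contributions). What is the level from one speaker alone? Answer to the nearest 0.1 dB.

67.5 dB SPL

4 equal incoherent sources add 10·log₁₀(4) = 6.02 dB over one source.
L_one = 73.5 − 6.02 = 67.5 dB SPL.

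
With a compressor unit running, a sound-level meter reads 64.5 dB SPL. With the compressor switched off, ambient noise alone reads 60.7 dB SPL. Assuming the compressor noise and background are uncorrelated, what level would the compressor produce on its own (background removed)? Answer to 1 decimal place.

62.2 dB SPL

Subtract intensities: L_src = 10·log₁₀(10^(L_total/10) − 10^(L_bg/10)).
L_src = 10·log₁₀(10^(64.5/10) − 10^(60.7/10)) = 10·log₁₀(1643000) = 62.2 dB SPL.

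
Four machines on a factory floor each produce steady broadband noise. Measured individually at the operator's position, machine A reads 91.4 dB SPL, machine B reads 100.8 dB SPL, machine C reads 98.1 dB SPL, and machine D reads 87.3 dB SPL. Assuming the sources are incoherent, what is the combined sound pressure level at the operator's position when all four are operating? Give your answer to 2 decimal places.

103.10 dB SPL

Uncorrelated sources add in intensity (power), not in dB.
L_total = 10·log₁₀(10^(91.4/10) + 10^(100.8/10) + 10^(98.1/10) + 10^(87.3/10)) = 10·log₁₀(20397000000) = 103.10 dB SPL.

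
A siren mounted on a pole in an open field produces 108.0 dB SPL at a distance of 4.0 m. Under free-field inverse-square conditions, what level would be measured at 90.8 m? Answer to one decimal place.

Free-field point source: level drops by 20·log₁₀ of the distance ratio.
ΔL = −20·log₁₀(90.8/4.0) = -27.12 dB, so L₂ = 108.0 + (-27.12) = 80.9 dB SPL.

80.9 dB SPL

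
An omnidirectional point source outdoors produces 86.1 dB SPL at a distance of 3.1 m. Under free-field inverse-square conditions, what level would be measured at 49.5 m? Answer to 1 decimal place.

62.0 dB SPL

For a point source in a free field, ΔL = −20·log₁₀(d₂/d₁).
ΔL = −20·log₁₀(49.5/3.1) = -24.06 dB, so L₂ = 86.1 + (-24.06) = 62.0 dB SPL.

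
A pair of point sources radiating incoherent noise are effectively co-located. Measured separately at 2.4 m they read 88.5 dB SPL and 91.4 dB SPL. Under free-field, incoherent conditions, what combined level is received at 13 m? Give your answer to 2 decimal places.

78.52 dB SPL

Combined at 2.4 m: 10·log₁₀(10^(88.5/10)+10^(91.4/10)) = 93.198 dB SPL.
Then apply −20·log₁₀(13/2.4) = -14.675 dB → 78.52 dB SPL.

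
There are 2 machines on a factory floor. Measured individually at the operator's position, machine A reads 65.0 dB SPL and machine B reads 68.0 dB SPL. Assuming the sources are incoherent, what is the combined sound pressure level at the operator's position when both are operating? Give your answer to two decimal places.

69.76 dB SPL

Uncorrelated sources add in intensity (power), not in dB.
L_total = 10·log₁₀(10^(65.0/10) + 10^(68.0/10)) = 10·log₁₀(9472000) = 69.76 dB SPL.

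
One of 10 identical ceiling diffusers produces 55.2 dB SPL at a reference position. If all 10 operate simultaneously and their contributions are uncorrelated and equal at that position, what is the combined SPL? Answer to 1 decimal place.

65.2 dB SPL

10 equal incoherent sources raise the level by 10·log₁₀(10) = 10.00 dB.
L_total = 55.2 + 10.00 = 65.2 dB SPL.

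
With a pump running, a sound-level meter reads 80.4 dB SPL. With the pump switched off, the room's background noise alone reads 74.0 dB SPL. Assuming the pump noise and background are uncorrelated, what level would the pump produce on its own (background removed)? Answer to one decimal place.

Subtract intensities: L_src = 10·log₁₀(10^(L_total/10) − 10^(L_bg/10)).
L_src = 10·log₁₀(10^(80.4/10) − 10^(74.0/10)) = 10·log₁₀(84530000) = 79.3 dB SPL.

79.3 dB SPL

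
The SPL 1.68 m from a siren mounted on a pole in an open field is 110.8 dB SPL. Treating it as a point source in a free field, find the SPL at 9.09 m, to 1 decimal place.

96.1 dB SPL

Free-field point source: level drops by 20·log₁₀ of the distance ratio.
ΔL = −20·log₁₀(9.09/1.68) = -14.67 dB, so L₂ = 110.8 + (-14.67) = 96.1 dB SPL.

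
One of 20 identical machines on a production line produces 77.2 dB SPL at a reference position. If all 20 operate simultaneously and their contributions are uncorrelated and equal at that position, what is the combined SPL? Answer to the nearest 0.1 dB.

90.2 dB SPL

20 equal incoherent sources raise the level by 10·log₁₀(20) = 13.01 dB.
L_total = 77.2 + 13.01 = 90.2 dB SPL.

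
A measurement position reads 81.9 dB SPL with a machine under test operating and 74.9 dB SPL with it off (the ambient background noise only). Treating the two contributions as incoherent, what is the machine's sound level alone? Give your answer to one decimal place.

Background correction is a power subtraction:
L_src = 10·log₁₀(10^(81.9/10) − 10^(74.9/10)) = 10·log₁₀(124000000) = 80.9 dB SPL.

80.9 dB SPL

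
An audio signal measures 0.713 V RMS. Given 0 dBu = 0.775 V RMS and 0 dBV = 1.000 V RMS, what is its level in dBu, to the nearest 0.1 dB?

-0.7 dBu

dBu = 20·log₁₀(V / 0.775 V).
20·log₁₀(0.713/0.775) = -0.7 dBu.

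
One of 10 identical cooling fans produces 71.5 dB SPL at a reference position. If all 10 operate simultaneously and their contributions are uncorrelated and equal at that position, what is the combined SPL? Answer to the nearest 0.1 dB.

10 equal incoherent sources raise the level by 10·log₁₀(10) = 10.00 dB.
L_total = 71.5 + 10.00 = 81.5 dB SPL.

81.5 dB SPL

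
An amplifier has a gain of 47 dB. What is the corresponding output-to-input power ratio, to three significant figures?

50100

Power ratio = 10^(dB/10).
10^(47/10) = 10^(4.700) = 50100.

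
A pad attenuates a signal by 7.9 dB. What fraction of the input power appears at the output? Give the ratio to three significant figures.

0.162

Power ratio = 10^(dB/10).
10^(-7.9/10) = 10^(-0.7900) = 0.162.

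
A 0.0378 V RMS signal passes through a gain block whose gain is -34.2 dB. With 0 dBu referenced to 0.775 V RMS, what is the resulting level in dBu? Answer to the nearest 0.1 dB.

-60.4 dBu

Input level: 20·log₁₀(0.0378/0.775) = -26.24 dBu.
Output: -26.24 − 34.2 = -60.4 dBu.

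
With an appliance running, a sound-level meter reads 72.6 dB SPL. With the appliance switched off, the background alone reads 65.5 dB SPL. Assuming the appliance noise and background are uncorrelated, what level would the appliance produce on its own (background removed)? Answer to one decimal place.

71.7 dB SPL

Subtract intensities: L_src = 10·log₁₀(10^(L_total/10) − 10^(L_bg/10)).
L_src = 10·log₁₀(10^(72.6/10) − 10^(65.5/10)) = 10·log₁₀(14650000) = 71.7 dB SPL.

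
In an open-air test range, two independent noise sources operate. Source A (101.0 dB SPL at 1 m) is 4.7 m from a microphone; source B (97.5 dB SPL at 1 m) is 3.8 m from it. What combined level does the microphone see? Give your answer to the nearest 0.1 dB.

At the listener: L_A = 101.0 − 20·log₁₀(4.7) = 87.56 dB; L_B = 97.5 − 20·log₁₀(3.8) = 85.90 dB.
Combined: 10·log₁₀(10^(87.56/10)+10^(85.90/10)) = 89.8 dB SPL.

89.8 dB SPL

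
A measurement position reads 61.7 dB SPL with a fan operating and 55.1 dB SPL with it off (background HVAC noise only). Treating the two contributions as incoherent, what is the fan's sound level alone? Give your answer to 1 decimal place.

60.6 dB SPL

Subtract intensities: L_src = 10·log₁₀(10^(L_total/10) − 10^(L_bg/10)).
L_src = 10·log₁₀(10^(61.7/10) − 10^(55.1/10)) = 10·log₁₀(1156000) = 60.6 dB SPL.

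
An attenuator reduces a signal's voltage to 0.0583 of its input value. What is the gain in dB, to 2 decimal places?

-24.69 dB

Voltage is an amplitude quantity, so gain = 20·log₁₀(V_out/V_in).
20·log₁₀(0.0583) = -24.69 dB.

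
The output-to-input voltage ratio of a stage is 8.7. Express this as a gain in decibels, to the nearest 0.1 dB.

For a voltage ratio, dB = 20·log₁₀(V₂/V₁).
20·log₁₀(8.7) = 18.8 dB.

18.8 dB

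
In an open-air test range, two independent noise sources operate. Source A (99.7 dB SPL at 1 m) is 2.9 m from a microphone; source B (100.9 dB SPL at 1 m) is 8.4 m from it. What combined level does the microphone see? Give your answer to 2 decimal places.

91.09 dB SPL

At the listener: L_A = 99.7 − 20·log₁₀(2.9) = 90.452 dB; L_B = 100.9 − 20·log₁₀(8.4) = 82.414 dB.
Combined: 10·log₁₀(10^(90.452/10)+10^(82.414/10)) = 91.09 dB SPL.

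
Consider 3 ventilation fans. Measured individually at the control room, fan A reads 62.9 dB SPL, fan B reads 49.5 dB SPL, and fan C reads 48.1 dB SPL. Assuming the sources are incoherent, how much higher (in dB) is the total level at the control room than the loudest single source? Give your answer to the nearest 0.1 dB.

0.3 dB

Incoherent sources sum as intensities:
L_total = 10·log₁₀(10^(62.9/10) + 10^(49.5/10) + 10^(48.1/10)) = 63.23 dB SPL.
Excess over the loudest (62.9 dB): 63.23 − 62.9 = 0.3 dB.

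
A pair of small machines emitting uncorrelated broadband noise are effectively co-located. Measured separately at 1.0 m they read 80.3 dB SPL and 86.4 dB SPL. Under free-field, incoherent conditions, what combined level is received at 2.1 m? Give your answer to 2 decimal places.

Combined at 1.0 m: 10·log₁₀(10^(80.3/10)+10^(86.4/10)) = 87.353 dB SPL.
Then apply −20·log₁₀(2.1/1.0) = -6.444 dB → 80.91 dB SPL.

80.91 dB SPL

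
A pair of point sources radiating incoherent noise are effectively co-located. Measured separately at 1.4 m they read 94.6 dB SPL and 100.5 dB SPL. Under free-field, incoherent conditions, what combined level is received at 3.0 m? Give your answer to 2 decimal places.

Combined at 1.4 m: 10·log₁₀(10^(94.6/10)+10^(100.5/10)) = 101.493 dB SPL.
Then apply −20·log₁₀(3.0/1.4) = -6.620 dB → 94.87 dB SPL.

94.87 dB SPL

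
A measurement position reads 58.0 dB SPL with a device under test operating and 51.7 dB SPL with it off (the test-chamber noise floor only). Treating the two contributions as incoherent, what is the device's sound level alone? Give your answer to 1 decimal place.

56.8 dB SPL

Background correction is a power subtraction:
L_src = 10·log₁₀(10^(58.0/10) − 10^(51.7/10)) = 10·log₁₀(483000) = 56.8 dB SPL.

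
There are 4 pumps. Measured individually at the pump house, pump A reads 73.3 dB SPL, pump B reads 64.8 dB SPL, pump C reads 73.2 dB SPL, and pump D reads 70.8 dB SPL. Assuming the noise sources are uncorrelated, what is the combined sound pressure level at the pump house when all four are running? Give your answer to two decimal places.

Add the sources as powers (linear), then convert back to dB:
L_total = 10·log₁₀(10^(73.3/10) + 10^(64.8/10) + 10^(73.2/10) + 10^(70.8/10)) = 10·log₁₀(57320000) = 77.58 dB SPL.

77.58 dB SPL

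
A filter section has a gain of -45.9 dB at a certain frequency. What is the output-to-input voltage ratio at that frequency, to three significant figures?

Voltage ratio = 10^(dB/20).
10^(-45.9/20) = 10^(-2.295) = 0.00507.

0.00507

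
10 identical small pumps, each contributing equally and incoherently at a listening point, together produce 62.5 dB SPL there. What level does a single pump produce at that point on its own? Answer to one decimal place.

10 equal incoherent sources add 10·log₁₀(10) = 10.00 dB over one source.
L_one = 62.5 − 10.00 = 52.5 dB SPL.

52.5 dB SPL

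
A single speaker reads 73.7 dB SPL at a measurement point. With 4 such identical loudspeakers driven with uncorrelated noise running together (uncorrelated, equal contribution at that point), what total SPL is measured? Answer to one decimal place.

4 equal incoherent sources raise the level by 10·log₁₀(4) = 6.02 dB.
L_total = 73.7 + 6.02 = 79.7 dB SPL.

79.7 dB SPL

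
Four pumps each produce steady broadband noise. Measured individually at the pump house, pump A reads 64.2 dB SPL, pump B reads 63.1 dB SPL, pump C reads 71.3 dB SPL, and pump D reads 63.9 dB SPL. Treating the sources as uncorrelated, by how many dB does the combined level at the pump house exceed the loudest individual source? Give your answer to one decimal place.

1.8 dB

Add the sources as powers (linear), then convert back to dB:
L_total = 10·log₁₀(10^(64.2/10) + 10^(63.1/10) + 10^(71.3/10) + 10^(63.9/10)) = 73.14 dB SPL.
Excess over the loudest (71.3 dB): 73.14 − 71.3 = 1.8 dB.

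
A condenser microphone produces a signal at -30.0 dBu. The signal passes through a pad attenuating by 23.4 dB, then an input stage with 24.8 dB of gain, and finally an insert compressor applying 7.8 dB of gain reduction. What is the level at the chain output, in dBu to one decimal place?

In dB, series stages simply add:
-30.0 − 23.4 + 24.8 − 7.8 = -36.4 dBu.

-36.4 dBu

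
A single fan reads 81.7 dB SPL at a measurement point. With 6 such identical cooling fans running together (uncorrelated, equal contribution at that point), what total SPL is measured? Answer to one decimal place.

6 equal incoherent sources raise the level by 10·log₁₀(6) = 7.78 dB.
L_total = 81.7 + 7.78 = 89.5 dB SPL.

89.5 dB SPL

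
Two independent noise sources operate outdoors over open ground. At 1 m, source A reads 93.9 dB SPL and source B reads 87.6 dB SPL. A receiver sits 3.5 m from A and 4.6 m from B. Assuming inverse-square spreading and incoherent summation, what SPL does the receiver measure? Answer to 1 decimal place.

At the listener: L_A = 93.9 − 20·log₁₀(3.5) = 83.02 dB; L_B = 87.6 − 20·log₁₀(4.6) = 74.34 dB.
Combined: 10·log₁₀(10^(83.02/10)+10^(74.34/10)) = 83.6 dB SPL.

83.6 dB SPL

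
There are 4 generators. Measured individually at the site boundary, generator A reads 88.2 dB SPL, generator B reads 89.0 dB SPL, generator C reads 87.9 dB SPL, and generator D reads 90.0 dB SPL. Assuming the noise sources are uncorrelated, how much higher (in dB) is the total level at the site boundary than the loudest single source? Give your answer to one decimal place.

Add the sources as powers (linear), then convert back to dB:
L_total = 10·log₁₀(10^(88.2/10) + 10^(89.0/10) + 10^(87.9/10) + 10^(90.0/10)) = 94.87 dB SPL.
Excess over the loudest (90.0 dB): 94.87 − 90.0 = 4.9 dB.

4.9 dB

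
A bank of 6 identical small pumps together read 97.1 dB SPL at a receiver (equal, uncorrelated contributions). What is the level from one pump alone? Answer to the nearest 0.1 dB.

89.3 dB SPL

6 equal incoherent sources add 10·log₁₀(6) = 7.78 dB over one source.
L_one = 97.1 − 7.78 = 89.3 dB SPL.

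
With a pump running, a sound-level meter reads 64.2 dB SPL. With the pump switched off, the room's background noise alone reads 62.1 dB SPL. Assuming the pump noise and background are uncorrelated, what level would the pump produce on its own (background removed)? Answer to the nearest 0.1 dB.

Subtract intensities: L_src = 10·log₁₀(10^(L_total/10) − 10^(L_bg/10)).
L_src = 10·log₁₀(10^(64.2/10) − 10^(62.1/10)) = 10·log₁₀(1008000) = 60.0 dB SPL.

60.0 dB SPL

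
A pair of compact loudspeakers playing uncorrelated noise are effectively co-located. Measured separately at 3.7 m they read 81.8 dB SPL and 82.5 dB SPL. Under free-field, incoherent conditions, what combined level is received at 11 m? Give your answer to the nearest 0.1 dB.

Combined at 3.7 m: 10·log₁₀(10^(81.8/10)+10^(82.5/10)) = 85.17 dB SPL.
Then apply −20·log₁₀(11/3.7) = -9.46 dB → 75.7 dB SPL.

75.7 dB SPL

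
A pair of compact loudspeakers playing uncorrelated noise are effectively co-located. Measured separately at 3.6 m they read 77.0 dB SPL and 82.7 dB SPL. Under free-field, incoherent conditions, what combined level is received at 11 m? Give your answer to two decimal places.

Combined at 3.6 m: 10·log₁₀(10^(77.0/10)+10^(82.7/10)) = 83.735 dB SPL.
Then apply −20·log₁₀(11/3.6) = -9.702 dB → 74.03 dB SPL.

74.03 dB SPL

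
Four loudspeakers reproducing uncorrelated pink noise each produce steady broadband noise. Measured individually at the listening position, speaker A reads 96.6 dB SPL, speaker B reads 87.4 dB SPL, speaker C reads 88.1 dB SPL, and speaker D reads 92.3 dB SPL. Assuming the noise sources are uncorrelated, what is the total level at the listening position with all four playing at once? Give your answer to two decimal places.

Incoherent sources sum as intensities:
L_total = 10·log₁₀(10^(96.6/10) + 10^(87.4/10) + 10^(88.1/10) + 10^(92.3/10)) = 10·log₁₀(7464000000) = 98.73 dB SPL.

98.73 dB SPL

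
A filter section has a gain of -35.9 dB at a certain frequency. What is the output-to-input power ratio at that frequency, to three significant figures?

Power ratio = 10^(dB/10).
10^(-35.9/10) = 10^(-3.590) = 0.000257.

0.000257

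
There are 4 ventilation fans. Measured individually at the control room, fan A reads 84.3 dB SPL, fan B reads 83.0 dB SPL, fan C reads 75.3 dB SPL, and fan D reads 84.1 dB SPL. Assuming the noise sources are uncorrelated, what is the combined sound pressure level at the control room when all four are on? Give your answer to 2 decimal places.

Uncorrelated sources add in intensity (power), not in dB.
L_total = 10·log₁₀(10^(84.3/10) + 10^(83.0/10) + 10^(75.3/10) + 10^(84.1/10)) = 10·log₁₀(759600000) = 88.81 dB SPL.

88.81 dB SPL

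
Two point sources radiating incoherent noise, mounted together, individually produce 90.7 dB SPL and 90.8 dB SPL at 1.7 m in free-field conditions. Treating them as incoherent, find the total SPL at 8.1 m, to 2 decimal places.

80.20 dB SPL

Combined at 1.7 m: 10·log₁₀(10^(90.7/10)+10^(90.8/10)) = 93.761 dB SPL.
Then apply −20·log₁₀(8.1/1.7) = -13.561 dB → 80.20 dB SPL.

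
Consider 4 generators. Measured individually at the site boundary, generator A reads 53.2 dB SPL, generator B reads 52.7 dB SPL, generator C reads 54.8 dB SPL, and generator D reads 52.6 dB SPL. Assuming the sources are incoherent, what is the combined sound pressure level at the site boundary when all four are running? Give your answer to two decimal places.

Incoherent sources sum as intensities:
L_total = 10·log₁₀(10^(53.2/10) + 10^(52.7/10) + 10^(54.8/10) + 10^(52.6/10)) = 10·log₁₀(879100) = 59.44 dB SPL.

59.44 dB SPL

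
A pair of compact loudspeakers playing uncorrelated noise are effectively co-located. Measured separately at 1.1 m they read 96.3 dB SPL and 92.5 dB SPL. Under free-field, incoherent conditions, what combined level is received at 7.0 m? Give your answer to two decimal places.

Combined at 1.1 m: 10·log₁₀(10^(96.3/10)+10^(92.5/10)) = 97.813 dB SPL.
Then apply −20·log₁₀(7.0/1.1) = -16.074 dB → 81.74 dB SPL.

81.74 dB SPL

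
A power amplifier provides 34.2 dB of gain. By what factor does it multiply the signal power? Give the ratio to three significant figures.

Power ratio = 10^(dB/10).
10^(34.2/10) = 10^(3.420) = 2630.

2630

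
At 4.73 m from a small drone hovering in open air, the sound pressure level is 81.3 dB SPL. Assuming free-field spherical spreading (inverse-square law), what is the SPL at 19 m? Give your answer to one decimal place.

Inverse-square spreading gives ΔL = −20·log₁₀(d₂/d₁).
ΔL = −20·log₁₀(19/4.73) = -12.08 dB, so L₂ = 81.3 + (-12.08) = 69.2 dB SPL.

69.2 dB SPL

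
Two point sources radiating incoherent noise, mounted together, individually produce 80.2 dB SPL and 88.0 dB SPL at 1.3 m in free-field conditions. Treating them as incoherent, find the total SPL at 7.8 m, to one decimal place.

73.1 dB SPL

Combined at 1.3 m: 10·log₁₀(10^(80.2/10)+10^(88.0/10)) = 88.67 dB SPL.
Then apply −20·log₁₀(7.8/1.3) = -15.56 dB → 73.1 dB SPL.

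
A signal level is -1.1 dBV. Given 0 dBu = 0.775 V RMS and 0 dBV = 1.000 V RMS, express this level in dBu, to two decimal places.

+1.11 dBu

The offset between the scales is 20·log₁₀(0.775/1.000) = −2.214 dB.
So dBu = -1.1 + 2.214 = +1.11 dBu.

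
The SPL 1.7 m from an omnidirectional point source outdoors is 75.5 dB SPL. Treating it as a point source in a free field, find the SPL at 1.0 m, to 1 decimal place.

Free-field point source: level drops by 20·log₁₀ of the distance ratio.
ΔL = −20·log₁₀(1.0/1.7) = 4.61 dB, so L₂ = 75.5 + (4.61) = 80.1 dB SPL.

80.1 dB SPL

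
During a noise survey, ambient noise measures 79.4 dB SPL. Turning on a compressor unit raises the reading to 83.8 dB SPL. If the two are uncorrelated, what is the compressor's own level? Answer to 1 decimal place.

81.8 dB SPL

Remove the background by subtracting linear intensities:
L_src = 10·log₁₀(10^(83.8/10) − 10^(79.4/10)) = 10·log₁₀(152800000) = 81.8 dB SPL.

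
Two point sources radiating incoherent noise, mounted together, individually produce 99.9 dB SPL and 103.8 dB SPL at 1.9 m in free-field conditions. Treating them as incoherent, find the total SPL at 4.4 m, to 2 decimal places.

Combined at 1.9 m: 10·log₁₀(10^(99.9/10)+10^(103.8/10)) = 105.284 dB SPL.
Then apply −20·log₁₀(4.4/1.9) = -7.294 dB → 97.99 dB SPL.

97.99 dB SPL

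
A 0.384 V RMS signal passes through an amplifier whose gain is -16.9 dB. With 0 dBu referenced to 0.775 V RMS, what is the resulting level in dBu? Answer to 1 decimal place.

-23.0 dBu

Input level: 20·log₁₀(0.384/0.775) = -6.10 dBu.
Output: -6.10 − 16.9 = -23.0 dBu.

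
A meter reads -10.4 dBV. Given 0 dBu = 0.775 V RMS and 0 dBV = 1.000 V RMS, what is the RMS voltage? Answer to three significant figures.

V = 1.000 V × 10^(-10.4/20).
= 1.000 × 0.3020 = 0.302 V.

0.302 V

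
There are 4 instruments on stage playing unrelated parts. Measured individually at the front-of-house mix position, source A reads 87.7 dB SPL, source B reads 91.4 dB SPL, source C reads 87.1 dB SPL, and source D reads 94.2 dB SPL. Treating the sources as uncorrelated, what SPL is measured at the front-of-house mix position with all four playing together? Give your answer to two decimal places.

Uncorrelated sources add in intensity (power), not in dB.
L_total = 10·log₁₀(10^(87.7/10) + 10^(91.4/10) + 10^(87.1/10) + 10^(94.2/10)) = 10·log₁₀(5112000000) = 97.09 dB SPL.

97.09 dB SPL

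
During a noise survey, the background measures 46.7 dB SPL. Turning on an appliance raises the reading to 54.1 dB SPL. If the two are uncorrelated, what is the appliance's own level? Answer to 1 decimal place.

Remove the background by subtracting linear intensities:
L_src = 10·log₁₀(10^(54.1/10) − 10^(46.7/10)) = 10·log₁₀(210300) = 53.2 dB SPL.

53.2 dB SPL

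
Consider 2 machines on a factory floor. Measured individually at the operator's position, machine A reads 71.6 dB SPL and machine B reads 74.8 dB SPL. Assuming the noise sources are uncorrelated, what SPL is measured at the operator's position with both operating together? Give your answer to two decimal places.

76.50 dB SPL

Uncorrelated sources add in intensity (power), not in dB.
L_total = 10·log₁₀(10^(71.6/10) + 10^(74.8/10)) = 10·log₁₀(44650000) = 76.50 dB SPL.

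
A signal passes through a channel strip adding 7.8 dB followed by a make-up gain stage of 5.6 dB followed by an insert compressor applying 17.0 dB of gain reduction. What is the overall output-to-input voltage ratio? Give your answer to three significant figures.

Net gain = 7.8 + 5.6 + (−17.0) = -3.6 dB.
Voltage ratio = 10^(-3.6/20) = 0.661.

0.661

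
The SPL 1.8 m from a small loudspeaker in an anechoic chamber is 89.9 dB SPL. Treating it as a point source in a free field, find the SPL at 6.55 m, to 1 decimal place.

For a point source in a free field, ΔL = −20·log₁₀(d₂/d₁).
ΔL = −20·log₁₀(6.55/1.8) = -11.22 dB, so L₂ = 89.9 + (-11.22) = 78.7 dB SPL.

78.7 dB SPL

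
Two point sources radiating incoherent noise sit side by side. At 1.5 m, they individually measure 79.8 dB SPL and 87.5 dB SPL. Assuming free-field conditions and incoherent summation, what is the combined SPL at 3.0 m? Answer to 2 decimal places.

Combined at 1.5 m: 10·log₁₀(10^(79.8/10)+10^(87.5/10)) = 88.181 dB SPL.
Then apply −20·log₁₀(3.0/1.5) = -6.021 dB → 82.16 dB SPL.

82.16 dB SPL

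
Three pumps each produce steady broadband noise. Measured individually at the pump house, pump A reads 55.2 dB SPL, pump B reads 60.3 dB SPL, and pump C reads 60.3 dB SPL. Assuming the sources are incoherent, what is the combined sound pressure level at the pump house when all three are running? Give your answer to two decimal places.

Incoherent sources sum as intensities:
L_total = 10·log₁₀(10^(55.2/10) + 10^(60.3/10) + 10^(60.3/10)) = 10·log₁₀(2474000) = 63.93 dB SPL.

63.93 dB SPL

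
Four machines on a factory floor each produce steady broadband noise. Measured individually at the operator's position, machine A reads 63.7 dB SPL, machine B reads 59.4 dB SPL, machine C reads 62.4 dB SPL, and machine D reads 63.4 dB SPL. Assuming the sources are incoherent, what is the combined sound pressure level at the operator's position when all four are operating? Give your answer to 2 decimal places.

68.54 dB SPL

Uncorrelated sources add in intensity (power), not in dB.
L_total = 10·log₁₀(10^(63.7/10) + 10^(59.4/10) + 10^(62.4/10) + 10^(63.4/10)) = 10·log₁₀(7141000) = 68.54 dB SPL.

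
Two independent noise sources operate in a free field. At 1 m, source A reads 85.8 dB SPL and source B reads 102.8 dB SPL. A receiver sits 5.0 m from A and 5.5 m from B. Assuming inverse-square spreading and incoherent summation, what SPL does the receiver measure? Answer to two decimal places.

88.10 dB SPL

At the listener: L_A = 85.8 − 20·log₁₀(5.0) = 71.821 dB; L_B = 102.8 − 20·log₁₀(5.5) = 87.993 dB.
Combined: 10·log₁₀(10^(71.821/10)+10^(87.993/10)) = 88.10 dB SPL.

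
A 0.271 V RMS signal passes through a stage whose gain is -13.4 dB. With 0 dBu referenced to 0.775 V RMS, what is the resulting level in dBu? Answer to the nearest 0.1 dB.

Input level: 20·log₁₀(0.271/0.775) = -9.13 dBu.
Output: -9.13 − 13.4 = -22.5 dBu.

-22.5 dBu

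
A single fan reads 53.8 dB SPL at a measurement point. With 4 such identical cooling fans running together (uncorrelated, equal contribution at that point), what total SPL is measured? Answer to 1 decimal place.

4 equal incoherent sources raise the level by 10·log₁₀(4) = 6.02 dB.
L_total = 53.8 + 6.02 = 59.8 dB SPL.

59.8 dB SPL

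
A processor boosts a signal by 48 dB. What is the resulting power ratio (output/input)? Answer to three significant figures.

63100

Power ratio = 10^(dB/10).
10^(48/10) = 10^(4.800) = 63100.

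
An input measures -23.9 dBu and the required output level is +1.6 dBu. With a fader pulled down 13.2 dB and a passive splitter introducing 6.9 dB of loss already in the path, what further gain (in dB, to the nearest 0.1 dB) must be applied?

45.6 dB

The required make-up gain is the shortfall in the dB sum.
G = +1.6 − (-23.9) + 13.2 + 6.9 = 45.6 dB.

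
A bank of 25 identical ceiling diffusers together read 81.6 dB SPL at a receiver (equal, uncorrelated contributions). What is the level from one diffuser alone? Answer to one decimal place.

67.6 dB SPL

25 equal incoherent sources add 10·log₁₀(25) = 13.98 dB over one source.
L_one = 81.6 − 13.98 = 67.6 dB SPL.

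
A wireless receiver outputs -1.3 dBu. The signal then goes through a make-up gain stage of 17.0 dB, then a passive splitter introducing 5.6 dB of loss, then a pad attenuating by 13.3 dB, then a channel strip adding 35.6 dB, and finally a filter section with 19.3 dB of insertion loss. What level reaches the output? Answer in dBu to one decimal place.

+13.1 dBu

Cascaded gains and losses add directly in dB.
-1.3 + 17.0 − 5.6 − 13.3 + 35.6 − 19.3 = +13.1 dBu.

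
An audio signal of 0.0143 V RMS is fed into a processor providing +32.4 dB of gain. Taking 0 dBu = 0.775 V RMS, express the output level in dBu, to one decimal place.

-2.3 dBu

Input level: 20·log₁₀(0.0143/0.775) = -34.68 dBu.
Output: -34.68 + 32.4 = -2.3 dBu.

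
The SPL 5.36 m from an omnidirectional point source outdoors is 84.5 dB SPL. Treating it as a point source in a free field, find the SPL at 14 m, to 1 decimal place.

For a point source in a free field, ΔL = −20·log₁₀(d₂/d₁).
ΔL = −20·log₁₀(14/5.36) = -8.34 dB, so L₂ = 84.5 + (-8.34) = 76.2 dB SPL.

76.2 dB SPL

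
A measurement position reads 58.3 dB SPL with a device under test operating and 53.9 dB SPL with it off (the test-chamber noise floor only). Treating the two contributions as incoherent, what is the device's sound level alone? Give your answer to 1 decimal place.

56.3 dB SPL

Remove the background by subtracting linear intensities:
L_src = 10·log₁₀(10^(58.3/10) − 10^(53.9/10)) = 10·log₁₀(430600) = 56.3 dB SPL.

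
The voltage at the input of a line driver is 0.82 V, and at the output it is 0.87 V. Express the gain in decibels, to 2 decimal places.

Voltage ratio → dB uses the 20·log₁₀ form:
20·log₁₀(0.87/0.82) = 20·log₁₀(1.061) = 0.51 dB.

0.51 dB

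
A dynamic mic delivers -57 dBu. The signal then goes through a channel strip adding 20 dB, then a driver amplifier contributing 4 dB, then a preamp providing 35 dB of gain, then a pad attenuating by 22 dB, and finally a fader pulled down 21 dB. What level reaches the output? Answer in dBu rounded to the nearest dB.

-41 dBu

Cascaded gains and losses add directly in dB.
-57 + 20 + 4 + 35 − 22 − 21 = -41 dBu.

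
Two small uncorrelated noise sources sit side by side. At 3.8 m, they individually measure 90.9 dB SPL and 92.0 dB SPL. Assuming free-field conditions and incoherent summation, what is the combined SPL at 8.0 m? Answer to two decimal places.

Combined at 3.8 m: 10·log₁₀(10^(90.9/10)+10^(92.0/10)) = 94.495 dB SPL.
Then apply −20·log₁₀(8.0/3.8) = -6.466 dB → 88.03 dB SPL.

88.03 dB SPL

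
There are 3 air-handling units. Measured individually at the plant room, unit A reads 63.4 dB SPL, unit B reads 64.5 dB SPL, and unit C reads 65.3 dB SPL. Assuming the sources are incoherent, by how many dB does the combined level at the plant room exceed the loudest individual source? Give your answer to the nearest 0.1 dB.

Incoherent sources sum as intensities:
L_total = 10·log₁₀(10^(63.4/10) + 10^(64.5/10) + 10^(65.3/10)) = 69.24 dB SPL.
Excess over the loudest (65.3 dB): 69.24 − 65.3 = 3.9 dB.

3.9 dB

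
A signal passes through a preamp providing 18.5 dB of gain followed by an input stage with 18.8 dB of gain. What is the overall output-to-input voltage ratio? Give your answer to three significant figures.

73.3

Net gain = 18.5 + 18.8 = 37.3 dB.
Voltage ratio = 10^(37.3/20) = 73.3.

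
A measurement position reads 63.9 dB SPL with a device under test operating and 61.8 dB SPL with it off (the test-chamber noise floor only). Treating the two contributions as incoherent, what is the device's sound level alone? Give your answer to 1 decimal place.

Remove the background by subtracting linear intensities:
L_src = 10·log₁₀(10^(63.9/10) − 10^(61.8/10)) = 10·log₁₀(941100) = 59.7 dB SPL.

59.7 dB SPL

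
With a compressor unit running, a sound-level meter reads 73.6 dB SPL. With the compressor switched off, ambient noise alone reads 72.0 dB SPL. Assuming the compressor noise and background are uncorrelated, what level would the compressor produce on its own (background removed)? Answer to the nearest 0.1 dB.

68.5 dB SPL

Background correction is a power subtraction:
L_src = 10·log₁₀(10^(73.6/10) − 10^(72.0/10)) = 10·log₁₀(7060000) = 68.5 dB SPL.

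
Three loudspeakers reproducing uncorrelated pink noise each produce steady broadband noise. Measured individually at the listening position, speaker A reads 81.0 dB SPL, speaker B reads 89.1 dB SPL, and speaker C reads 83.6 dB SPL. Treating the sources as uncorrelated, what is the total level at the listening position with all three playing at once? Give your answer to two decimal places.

Uncorrelated sources add in intensity (power), not in dB.
L_total = 10·log₁₀(10^(81.0/10) + 10^(89.1/10) + 10^(83.6/10)) = 10·log₁₀(1168000000) = 90.67 dB SPL.

90.67 dB SPL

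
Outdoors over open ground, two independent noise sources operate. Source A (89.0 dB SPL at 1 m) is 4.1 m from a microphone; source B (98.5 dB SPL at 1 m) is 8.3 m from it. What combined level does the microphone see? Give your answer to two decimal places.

At the listener: L_A = 89.0 − 20·log₁₀(4.1) = 76.744 dB; L_B = 98.5 − 20·log₁₀(8.3) = 80.118 dB.
Combined: 10·log₁₀(10^(76.744/10)+10^(80.118/10)) = 81.76 dB SPL.

81.76 dB SPL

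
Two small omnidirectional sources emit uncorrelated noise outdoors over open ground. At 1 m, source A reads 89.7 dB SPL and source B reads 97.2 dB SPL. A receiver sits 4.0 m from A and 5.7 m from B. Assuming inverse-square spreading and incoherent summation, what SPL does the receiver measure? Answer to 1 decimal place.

83.4 dB SPL

At the listener: L_A = 89.7 − 20·log₁₀(4.0) = 77.66 dB; L_B = 97.2 − 20·log₁₀(5.7) = 82.08 dB.
Combined: 10·log₁₀(10^(77.66/10)+10^(82.08/10)) = 83.4 dB SPL.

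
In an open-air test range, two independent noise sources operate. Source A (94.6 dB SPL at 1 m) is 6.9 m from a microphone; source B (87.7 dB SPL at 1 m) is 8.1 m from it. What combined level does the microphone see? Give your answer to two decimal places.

78.42 dB SPL

At the listener: L_A = 94.6 − 20·log₁₀(6.9) = 77.823 dB; L_B = 87.7 − 20·log₁₀(8.1) = 69.530 dB.
Combined: 10·log₁₀(10^(77.823/10)+10^(69.530/10)) = 78.42 dB SPL.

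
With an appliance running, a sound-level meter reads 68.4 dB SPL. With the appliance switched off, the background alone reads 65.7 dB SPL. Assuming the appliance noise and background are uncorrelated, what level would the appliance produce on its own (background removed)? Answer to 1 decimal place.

65.1 dB SPL

Subtract intensities: L_src = 10·log₁₀(10^(L_total/10) − 10^(L_bg/10)).
L_src = 10·log₁₀(10^(68.4/10) − 10^(65.7/10)) = 10·log₁₀(3203000) = 65.1 dB SPL.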